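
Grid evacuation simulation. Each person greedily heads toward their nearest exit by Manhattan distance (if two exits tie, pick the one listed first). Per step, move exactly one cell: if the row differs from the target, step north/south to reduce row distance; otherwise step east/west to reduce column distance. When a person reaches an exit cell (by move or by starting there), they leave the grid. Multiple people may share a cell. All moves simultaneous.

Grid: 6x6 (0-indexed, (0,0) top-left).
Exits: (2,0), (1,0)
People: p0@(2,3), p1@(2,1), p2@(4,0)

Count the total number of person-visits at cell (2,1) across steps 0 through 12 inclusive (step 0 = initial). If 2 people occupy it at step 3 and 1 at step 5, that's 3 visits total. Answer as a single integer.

Step 0: p0@(2,3) p1@(2,1) p2@(4,0) -> at (2,1): 1 [p1], cum=1
Step 1: p0@(2,2) p1@ESC p2@(3,0) -> at (2,1): 0 [-], cum=1
Step 2: p0@(2,1) p1@ESC p2@ESC -> at (2,1): 1 [p0], cum=2
Step 3: p0@ESC p1@ESC p2@ESC -> at (2,1): 0 [-], cum=2
Total visits = 2

Answer: 2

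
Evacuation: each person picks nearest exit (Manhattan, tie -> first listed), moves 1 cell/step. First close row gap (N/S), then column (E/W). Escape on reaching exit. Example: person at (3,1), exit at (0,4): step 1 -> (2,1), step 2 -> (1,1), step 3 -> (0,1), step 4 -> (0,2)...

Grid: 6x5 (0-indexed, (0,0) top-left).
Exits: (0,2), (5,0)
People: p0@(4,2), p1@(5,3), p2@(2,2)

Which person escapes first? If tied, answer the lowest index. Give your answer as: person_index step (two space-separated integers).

Answer: 2 2

Derivation:
Step 1: p0:(4,2)->(5,2) | p1:(5,3)->(5,2) | p2:(2,2)->(1,2)
Step 2: p0:(5,2)->(5,1) | p1:(5,2)->(5,1) | p2:(1,2)->(0,2)->EXIT
Step 3: p0:(5,1)->(5,0)->EXIT | p1:(5,1)->(5,0)->EXIT | p2:escaped
Exit steps: [3, 3, 2]
First to escape: p2 at step 2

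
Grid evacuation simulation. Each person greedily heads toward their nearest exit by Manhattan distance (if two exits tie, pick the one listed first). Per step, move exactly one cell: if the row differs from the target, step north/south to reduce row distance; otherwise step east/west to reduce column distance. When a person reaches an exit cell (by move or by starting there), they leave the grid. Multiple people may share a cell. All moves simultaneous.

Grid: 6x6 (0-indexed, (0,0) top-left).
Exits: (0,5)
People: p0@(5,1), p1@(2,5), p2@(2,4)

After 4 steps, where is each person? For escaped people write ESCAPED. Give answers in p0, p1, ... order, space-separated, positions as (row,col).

Step 1: p0:(5,1)->(4,1) | p1:(2,5)->(1,5) | p2:(2,4)->(1,4)
Step 2: p0:(4,1)->(3,1) | p1:(1,5)->(0,5)->EXIT | p2:(1,4)->(0,4)
Step 3: p0:(3,1)->(2,1) | p1:escaped | p2:(0,4)->(0,5)->EXIT
Step 4: p0:(2,1)->(1,1) | p1:escaped | p2:escaped

(1,1) ESCAPED ESCAPED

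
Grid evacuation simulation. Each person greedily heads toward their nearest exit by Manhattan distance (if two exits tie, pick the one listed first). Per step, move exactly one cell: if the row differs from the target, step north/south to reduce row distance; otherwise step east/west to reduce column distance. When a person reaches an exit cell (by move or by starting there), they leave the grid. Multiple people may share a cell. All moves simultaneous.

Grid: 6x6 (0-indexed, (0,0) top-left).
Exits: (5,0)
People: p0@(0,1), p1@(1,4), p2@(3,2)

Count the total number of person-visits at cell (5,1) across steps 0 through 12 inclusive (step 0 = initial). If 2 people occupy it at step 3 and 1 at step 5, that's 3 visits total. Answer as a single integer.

Step 0: p0@(0,1) p1@(1,4) p2@(3,2) -> at (5,1): 0 [-], cum=0
Step 1: p0@(1,1) p1@(2,4) p2@(4,2) -> at (5,1): 0 [-], cum=0
Step 2: p0@(2,1) p1@(3,4) p2@(5,2) -> at (5,1): 0 [-], cum=0
Step 3: p0@(3,1) p1@(4,4) p2@(5,1) -> at (5,1): 1 [p2], cum=1
Step 4: p0@(4,1) p1@(5,4) p2@ESC -> at (5,1): 0 [-], cum=1
Step 5: p0@(5,1) p1@(5,3) p2@ESC -> at (5,1): 1 [p0], cum=2
Step 6: p0@ESC p1@(5,2) p2@ESC -> at (5,1): 0 [-], cum=2
Step 7: p0@ESC p1@(5,1) p2@ESC -> at (5,1): 1 [p1], cum=3
Step 8: p0@ESC p1@ESC p2@ESC -> at (5,1): 0 [-], cum=3
Total visits = 3

Answer: 3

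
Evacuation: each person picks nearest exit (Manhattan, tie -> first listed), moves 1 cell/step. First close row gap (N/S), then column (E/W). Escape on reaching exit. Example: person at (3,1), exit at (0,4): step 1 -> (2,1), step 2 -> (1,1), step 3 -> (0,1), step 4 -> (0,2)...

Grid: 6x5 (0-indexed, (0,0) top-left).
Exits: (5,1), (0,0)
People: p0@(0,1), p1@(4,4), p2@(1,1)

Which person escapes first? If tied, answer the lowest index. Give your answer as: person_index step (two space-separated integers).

Step 1: p0:(0,1)->(0,0)->EXIT | p1:(4,4)->(5,4) | p2:(1,1)->(0,1)
Step 2: p0:escaped | p1:(5,4)->(5,3) | p2:(0,1)->(0,0)->EXIT
Step 3: p0:escaped | p1:(5,3)->(5,2) | p2:escaped
Step 4: p0:escaped | p1:(5,2)->(5,1)->EXIT | p2:escaped
Exit steps: [1, 4, 2]
First to escape: p0 at step 1

Answer: 0 1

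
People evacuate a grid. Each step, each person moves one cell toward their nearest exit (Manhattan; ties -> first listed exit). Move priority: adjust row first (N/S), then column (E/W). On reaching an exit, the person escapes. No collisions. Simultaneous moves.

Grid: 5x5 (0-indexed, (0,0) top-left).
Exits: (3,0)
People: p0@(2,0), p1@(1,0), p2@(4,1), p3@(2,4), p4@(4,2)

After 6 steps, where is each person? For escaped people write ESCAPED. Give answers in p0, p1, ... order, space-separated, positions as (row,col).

Step 1: p0:(2,0)->(3,0)->EXIT | p1:(1,0)->(2,0) | p2:(4,1)->(3,1) | p3:(2,4)->(3,4) | p4:(4,2)->(3,2)
Step 2: p0:escaped | p1:(2,0)->(3,0)->EXIT | p2:(3,1)->(3,0)->EXIT | p3:(3,4)->(3,3) | p4:(3,2)->(3,1)
Step 3: p0:escaped | p1:escaped | p2:escaped | p3:(3,3)->(3,2) | p4:(3,1)->(3,0)->EXIT
Step 4: p0:escaped | p1:escaped | p2:escaped | p3:(3,2)->(3,1) | p4:escaped
Step 5: p0:escaped | p1:escaped | p2:escaped | p3:(3,1)->(3,0)->EXIT | p4:escaped

ESCAPED ESCAPED ESCAPED ESCAPED ESCAPED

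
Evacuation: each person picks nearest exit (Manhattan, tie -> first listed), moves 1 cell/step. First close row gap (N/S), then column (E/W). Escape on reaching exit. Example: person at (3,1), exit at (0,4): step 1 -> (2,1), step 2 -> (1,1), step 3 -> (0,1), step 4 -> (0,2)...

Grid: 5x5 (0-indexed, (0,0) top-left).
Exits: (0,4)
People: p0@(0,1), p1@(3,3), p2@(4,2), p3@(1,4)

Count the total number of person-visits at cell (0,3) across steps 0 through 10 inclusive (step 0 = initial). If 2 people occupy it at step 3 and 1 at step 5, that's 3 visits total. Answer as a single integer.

Step 0: p0@(0,1) p1@(3,3) p2@(4,2) p3@(1,4) -> at (0,3): 0 [-], cum=0
Step 1: p0@(0,2) p1@(2,3) p2@(3,2) p3@ESC -> at (0,3): 0 [-], cum=0
Step 2: p0@(0,3) p1@(1,3) p2@(2,2) p3@ESC -> at (0,3): 1 [p0], cum=1
Step 3: p0@ESC p1@(0,3) p2@(1,2) p3@ESC -> at (0,3): 1 [p1], cum=2
Step 4: p0@ESC p1@ESC p2@(0,2) p3@ESC -> at (0,3): 0 [-], cum=2
Step 5: p0@ESC p1@ESC p2@(0,3) p3@ESC -> at (0,3): 1 [p2], cum=3
Step 6: p0@ESC p1@ESC p2@ESC p3@ESC -> at (0,3): 0 [-], cum=3
Total visits = 3

Answer: 3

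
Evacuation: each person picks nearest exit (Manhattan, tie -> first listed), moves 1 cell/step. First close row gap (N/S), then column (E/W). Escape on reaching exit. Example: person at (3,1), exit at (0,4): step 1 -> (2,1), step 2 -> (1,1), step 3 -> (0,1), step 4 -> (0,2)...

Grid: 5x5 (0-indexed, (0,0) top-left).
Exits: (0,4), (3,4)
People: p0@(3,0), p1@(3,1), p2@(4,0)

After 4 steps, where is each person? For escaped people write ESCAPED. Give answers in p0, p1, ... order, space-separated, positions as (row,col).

Step 1: p0:(3,0)->(3,1) | p1:(3,1)->(3,2) | p2:(4,0)->(3,0)
Step 2: p0:(3,1)->(3,2) | p1:(3,2)->(3,3) | p2:(3,0)->(3,1)
Step 3: p0:(3,2)->(3,3) | p1:(3,3)->(3,4)->EXIT | p2:(3,1)->(3,2)
Step 4: p0:(3,3)->(3,4)->EXIT | p1:escaped | p2:(3,2)->(3,3)

ESCAPED ESCAPED (3,3)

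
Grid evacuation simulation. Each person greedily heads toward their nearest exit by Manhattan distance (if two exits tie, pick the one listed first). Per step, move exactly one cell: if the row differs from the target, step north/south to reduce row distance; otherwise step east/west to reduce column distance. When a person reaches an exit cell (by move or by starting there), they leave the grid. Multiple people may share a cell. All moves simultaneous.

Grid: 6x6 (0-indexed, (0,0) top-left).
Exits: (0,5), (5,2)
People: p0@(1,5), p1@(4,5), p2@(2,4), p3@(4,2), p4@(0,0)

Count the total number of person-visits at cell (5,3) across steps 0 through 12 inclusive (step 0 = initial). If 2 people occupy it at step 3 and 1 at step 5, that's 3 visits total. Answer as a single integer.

Step 0: p0@(1,5) p1@(4,5) p2@(2,4) p3@(4,2) p4@(0,0) -> at (5,3): 0 [-], cum=0
Step 1: p0@ESC p1@(3,5) p2@(1,4) p3@ESC p4@(0,1) -> at (5,3): 0 [-], cum=0
Step 2: p0@ESC p1@(2,5) p2@(0,4) p3@ESC p4@(0,2) -> at (5,3): 0 [-], cum=0
Step 3: p0@ESC p1@(1,5) p2@ESC p3@ESC p4@(0,3) -> at (5,3): 0 [-], cum=0
Step 4: p0@ESC p1@ESC p2@ESC p3@ESC p4@(0,4) -> at (5,3): 0 [-], cum=0
Step 5: p0@ESC p1@ESC p2@ESC p3@ESC p4@ESC -> at (5,3): 0 [-], cum=0
Total visits = 0

Answer: 0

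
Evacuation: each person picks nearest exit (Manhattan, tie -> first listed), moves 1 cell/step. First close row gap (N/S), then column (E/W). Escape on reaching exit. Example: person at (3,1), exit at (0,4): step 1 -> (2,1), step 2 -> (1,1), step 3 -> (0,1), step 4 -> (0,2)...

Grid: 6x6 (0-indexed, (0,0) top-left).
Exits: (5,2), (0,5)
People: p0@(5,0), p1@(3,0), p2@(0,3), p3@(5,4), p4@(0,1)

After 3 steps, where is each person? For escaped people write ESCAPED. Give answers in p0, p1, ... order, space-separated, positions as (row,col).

Step 1: p0:(5,0)->(5,1) | p1:(3,0)->(4,0) | p2:(0,3)->(0,4) | p3:(5,4)->(5,3) | p4:(0,1)->(0,2)
Step 2: p0:(5,1)->(5,2)->EXIT | p1:(4,0)->(5,0) | p2:(0,4)->(0,5)->EXIT | p3:(5,3)->(5,2)->EXIT | p4:(0,2)->(0,3)
Step 3: p0:escaped | p1:(5,0)->(5,1) | p2:escaped | p3:escaped | p4:(0,3)->(0,4)

ESCAPED (5,1) ESCAPED ESCAPED (0,4)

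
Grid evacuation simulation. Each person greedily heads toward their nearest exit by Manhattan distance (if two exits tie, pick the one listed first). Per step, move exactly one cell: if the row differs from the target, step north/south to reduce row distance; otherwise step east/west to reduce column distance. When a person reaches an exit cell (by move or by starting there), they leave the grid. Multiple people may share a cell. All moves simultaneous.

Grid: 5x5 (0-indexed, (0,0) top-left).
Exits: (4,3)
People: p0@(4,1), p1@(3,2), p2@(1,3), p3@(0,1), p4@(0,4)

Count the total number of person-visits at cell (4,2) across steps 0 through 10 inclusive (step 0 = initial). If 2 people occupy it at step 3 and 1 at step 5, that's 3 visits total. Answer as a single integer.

Answer: 3

Derivation:
Step 0: p0@(4,1) p1@(3,2) p2@(1,3) p3@(0,1) p4@(0,4) -> at (4,2): 0 [-], cum=0
Step 1: p0@(4,2) p1@(4,2) p2@(2,3) p3@(1,1) p4@(1,4) -> at (4,2): 2 [p0,p1], cum=2
Step 2: p0@ESC p1@ESC p2@(3,3) p3@(2,1) p4@(2,4) -> at (4,2): 0 [-], cum=2
Step 3: p0@ESC p1@ESC p2@ESC p3@(3,1) p4@(3,4) -> at (4,2): 0 [-], cum=2
Step 4: p0@ESC p1@ESC p2@ESC p3@(4,1) p4@(4,4) -> at (4,2): 0 [-], cum=2
Step 5: p0@ESC p1@ESC p2@ESC p3@(4,2) p4@ESC -> at (4,2): 1 [p3], cum=3
Step 6: p0@ESC p1@ESC p2@ESC p3@ESC p4@ESC -> at (4,2): 0 [-], cum=3
Total visits = 3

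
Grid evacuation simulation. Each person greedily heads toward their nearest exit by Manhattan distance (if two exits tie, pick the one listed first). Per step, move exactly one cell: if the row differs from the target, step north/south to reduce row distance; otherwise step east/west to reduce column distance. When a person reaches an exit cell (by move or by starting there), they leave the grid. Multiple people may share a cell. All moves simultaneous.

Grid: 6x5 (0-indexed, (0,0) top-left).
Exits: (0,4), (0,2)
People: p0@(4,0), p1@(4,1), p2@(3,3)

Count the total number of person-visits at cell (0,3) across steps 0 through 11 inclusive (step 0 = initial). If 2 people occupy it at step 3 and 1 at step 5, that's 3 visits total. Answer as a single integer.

Step 0: p0@(4,0) p1@(4,1) p2@(3,3) -> at (0,3): 0 [-], cum=0
Step 1: p0@(3,0) p1@(3,1) p2@(2,3) -> at (0,3): 0 [-], cum=0
Step 2: p0@(2,0) p1@(2,1) p2@(1,3) -> at (0,3): 0 [-], cum=0
Step 3: p0@(1,0) p1@(1,1) p2@(0,3) -> at (0,3): 1 [p2], cum=1
Step 4: p0@(0,0) p1@(0,1) p2@ESC -> at (0,3): 0 [-], cum=1
Step 5: p0@(0,1) p1@ESC p2@ESC -> at (0,3): 0 [-], cum=1
Step 6: p0@ESC p1@ESC p2@ESC -> at (0,3): 0 [-], cum=1
Total visits = 1

Answer: 1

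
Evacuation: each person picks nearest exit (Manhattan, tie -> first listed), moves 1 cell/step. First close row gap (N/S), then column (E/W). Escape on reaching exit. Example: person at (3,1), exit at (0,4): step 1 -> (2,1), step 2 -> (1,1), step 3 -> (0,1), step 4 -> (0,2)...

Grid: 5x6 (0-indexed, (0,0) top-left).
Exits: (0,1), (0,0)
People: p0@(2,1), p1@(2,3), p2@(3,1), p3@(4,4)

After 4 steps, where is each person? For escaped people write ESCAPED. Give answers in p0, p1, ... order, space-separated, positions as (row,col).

Step 1: p0:(2,1)->(1,1) | p1:(2,3)->(1,3) | p2:(3,1)->(2,1) | p3:(4,4)->(3,4)
Step 2: p0:(1,1)->(0,1)->EXIT | p1:(1,3)->(0,3) | p2:(2,1)->(1,1) | p3:(3,4)->(2,4)
Step 3: p0:escaped | p1:(0,3)->(0,2) | p2:(1,1)->(0,1)->EXIT | p3:(2,4)->(1,4)
Step 4: p0:escaped | p1:(0,2)->(0,1)->EXIT | p2:escaped | p3:(1,4)->(0,4)

ESCAPED ESCAPED ESCAPED (0,4)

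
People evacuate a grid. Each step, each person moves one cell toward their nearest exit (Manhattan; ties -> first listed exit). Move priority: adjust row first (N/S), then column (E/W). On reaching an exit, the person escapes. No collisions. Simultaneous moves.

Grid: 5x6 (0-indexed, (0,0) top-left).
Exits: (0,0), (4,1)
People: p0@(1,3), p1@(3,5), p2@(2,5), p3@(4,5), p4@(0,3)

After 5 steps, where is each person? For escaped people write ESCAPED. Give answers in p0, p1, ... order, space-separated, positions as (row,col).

Step 1: p0:(1,3)->(0,3) | p1:(3,5)->(4,5) | p2:(2,5)->(3,5) | p3:(4,5)->(4,4) | p4:(0,3)->(0,2)
Step 2: p0:(0,3)->(0,2) | p1:(4,5)->(4,4) | p2:(3,5)->(4,5) | p3:(4,4)->(4,3) | p4:(0,2)->(0,1)
Step 3: p0:(0,2)->(0,1) | p1:(4,4)->(4,3) | p2:(4,5)->(4,4) | p3:(4,3)->(4,2) | p4:(0,1)->(0,0)->EXIT
Step 4: p0:(0,1)->(0,0)->EXIT | p1:(4,3)->(4,2) | p2:(4,4)->(4,3) | p3:(4,2)->(4,1)->EXIT | p4:escaped
Step 5: p0:escaped | p1:(4,2)->(4,1)->EXIT | p2:(4,3)->(4,2) | p3:escaped | p4:escaped

ESCAPED ESCAPED (4,2) ESCAPED ESCAPED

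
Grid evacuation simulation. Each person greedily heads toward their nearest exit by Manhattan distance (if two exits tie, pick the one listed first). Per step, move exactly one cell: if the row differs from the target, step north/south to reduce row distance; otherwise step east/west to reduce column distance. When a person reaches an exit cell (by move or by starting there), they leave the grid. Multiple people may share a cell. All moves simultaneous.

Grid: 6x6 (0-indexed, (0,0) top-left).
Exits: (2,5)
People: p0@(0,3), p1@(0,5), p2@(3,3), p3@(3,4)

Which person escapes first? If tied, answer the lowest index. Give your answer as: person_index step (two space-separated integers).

Answer: 1 2

Derivation:
Step 1: p0:(0,3)->(1,3) | p1:(0,5)->(1,5) | p2:(3,3)->(2,3) | p3:(3,4)->(2,4)
Step 2: p0:(1,3)->(2,3) | p1:(1,5)->(2,5)->EXIT | p2:(2,3)->(2,4) | p3:(2,4)->(2,5)->EXIT
Step 3: p0:(2,3)->(2,4) | p1:escaped | p2:(2,4)->(2,5)->EXIT | p3:escaped
Step 4: p0:(2,4)->(2,5)->EXIT | p1:escaped | p2:escaped | p3:escaped
Exit steps: [4, 2, 3, 2]
First to escape: p1 at step 2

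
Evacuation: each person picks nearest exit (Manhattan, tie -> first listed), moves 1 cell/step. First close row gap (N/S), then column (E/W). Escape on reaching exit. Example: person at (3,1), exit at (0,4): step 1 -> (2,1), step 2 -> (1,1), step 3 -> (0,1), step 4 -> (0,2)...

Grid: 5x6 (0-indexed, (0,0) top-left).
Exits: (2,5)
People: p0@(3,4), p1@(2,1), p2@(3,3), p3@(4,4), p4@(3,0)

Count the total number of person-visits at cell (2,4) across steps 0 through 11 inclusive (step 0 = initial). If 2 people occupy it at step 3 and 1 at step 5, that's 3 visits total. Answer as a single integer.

Answer: 5

Derivation:
Step 0: p0@(3,4) p1@(2,1) p2@(3,3) p3@(4,4) p4@(3,0) -> at (2,4): 0 [-], cum=0
Step 1: p0@(2,4) p1@(2,2) p2@(2,3) p3@(3,4) p4@(2,0) -> at (2,4): 1 [p0], cum=1
Step 2: p0@ESC p1@(2,3) p2@(2,4) p3@(2,4) p4@(2,1) -> at (2,4): 2 [p2,p3], cum=3
Step 3: p0@ESC p1@(2,4) p2@ESC p3@ESC p4@(2,2) -> at (2,4): 1 [p1], cum=4
Step 4: p0@ESC p1@ESC p2@ESC p3@ESC p4@(2,3) -> at (2,4): 0 [-], cum=4
Step 5: p0@ESC p1@ESC p2@ESC p3@ESC p4@(2,4) -> at (2,4): 1 [p4], cum=5
Step 6: p0@ESC p1@ESC p2@ESC p3@ESC p4@ESC -> at (2,4): 0 [-], cum=5
Total visits = 5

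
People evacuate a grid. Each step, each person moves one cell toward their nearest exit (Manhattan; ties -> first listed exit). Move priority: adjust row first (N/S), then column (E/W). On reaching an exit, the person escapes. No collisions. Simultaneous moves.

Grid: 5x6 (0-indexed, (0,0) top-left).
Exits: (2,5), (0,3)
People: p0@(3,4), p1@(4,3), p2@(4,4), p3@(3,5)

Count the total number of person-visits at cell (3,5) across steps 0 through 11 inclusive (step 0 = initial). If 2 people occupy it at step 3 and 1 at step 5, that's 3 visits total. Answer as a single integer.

Answer: 1

Derivation:
Step 0: p0@(3,4) p1@(4,3) p2@(4,4) p3@(3,5) -> at (3,5): 1 [p3], cum=1
Step 1: p0@(2,4) p1@(3,3) p2@(3,4) p3@ESC -> at (3,5): 0 [-], cum=1
Step 2: p0@ESC p1@(2,3) p2@(2,4) p3@ESC -> at (3,5): 0 [-], cum=1
Step 3: p0@ESC p1@(2,4) p2@ESC p3@ESC -> at (3,5): 0 [-], cum=1
Step 4: p0@ESC p1@ESC p2@ESC p3@ESC -> at (3,5): 0 [-], cum=1
Total visits = 1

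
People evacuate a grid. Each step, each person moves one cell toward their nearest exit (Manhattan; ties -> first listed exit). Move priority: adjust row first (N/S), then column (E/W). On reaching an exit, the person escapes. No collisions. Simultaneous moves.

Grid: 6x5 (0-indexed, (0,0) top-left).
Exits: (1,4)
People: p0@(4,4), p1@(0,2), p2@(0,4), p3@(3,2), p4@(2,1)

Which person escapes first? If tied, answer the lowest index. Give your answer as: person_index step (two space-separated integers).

Answer: 2 1

Derivation:
Step 1: p0:(4,4)->(3,4) | p1:(0,2)->(1,2) | p2:(0,4)->(1,4)->EXIT | p3:(3,2)->(2,2) | p4:(2,1)->(1,1)
Step 2: p0:(3,4)->(2,4) | p1:(1,2)->(1,3) | p2:escaped | p3:(2,2)->(1,2) | p4:(1,1)->(1,2)
Step 3: p0:(2,4)->(1,4)->EXIT | p1:(1,3)->(1,4)->EXIT | p2:escaped | p3:(1,2)->(1,3) | p4:(1,2)->(1,3)
Step 4: p0:escaped | p1:escaped | p2:escaped | p3:(1,3)->(1,4)->EXIT | p4:(1,3)->(1,4)->EXIT
Exit steps: [3, 3, 1, 4, 4]
First to escape: p2 at step 1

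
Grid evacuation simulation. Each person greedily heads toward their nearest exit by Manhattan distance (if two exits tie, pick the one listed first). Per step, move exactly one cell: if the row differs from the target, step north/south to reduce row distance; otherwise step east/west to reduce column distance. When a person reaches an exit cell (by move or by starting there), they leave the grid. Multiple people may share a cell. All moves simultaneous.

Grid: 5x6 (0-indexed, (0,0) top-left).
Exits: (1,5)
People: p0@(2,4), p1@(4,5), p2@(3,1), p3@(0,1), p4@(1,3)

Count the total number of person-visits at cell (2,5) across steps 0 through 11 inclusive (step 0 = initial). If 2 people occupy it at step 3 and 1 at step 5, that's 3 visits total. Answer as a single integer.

Answer: 1

Derivation:
Step 0: p0@(2,4) p1@(4,5) p2@(3,1) p3@(0,1) p4@(1,3) -> at (2,5): 0 [-], cum=0
Step 1: p0@(1,4) p1@(3,5) p2@(2,1) p3@(1,1) p4@(1,4) -> at (2,5): 0 [-], cum=0
Step 2: p0@ESC p1@(2,5) p2@(1,1) p3@(1,2) p4@ESC -> at (2,5): 1 [p1], cum=1
Step 3: p0@ESC p1@ESC p2@(1,2) p3@(1,3) p4@ESC -> at (2,5): 0 [-], cum=1
Step 4: p0@ESC p1@ESC p2@(1,3) p3@(1,4) p4@ESC -> at (2,5): 0 [-], cum=1
Step 5: p0@ESC p1@ESC p2@(1,4) p3@ESC p4@ESC -> at (2,5): 0 [-], cum=1
Step 6: p0@ESC p1@ESC p2@ESC p3@ESC p4@ESC -> at (2,5): 0 [-], cum=1
Total visits = 1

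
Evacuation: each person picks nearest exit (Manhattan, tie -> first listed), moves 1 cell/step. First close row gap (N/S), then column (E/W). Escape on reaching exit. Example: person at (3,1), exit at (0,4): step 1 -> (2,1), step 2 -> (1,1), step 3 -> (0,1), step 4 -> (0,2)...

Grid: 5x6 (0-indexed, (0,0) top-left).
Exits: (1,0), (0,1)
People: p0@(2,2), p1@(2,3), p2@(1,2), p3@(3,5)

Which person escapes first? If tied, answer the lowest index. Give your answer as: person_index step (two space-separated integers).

Answer: 2 2

Derivation:
Step 1: p0:(2,2)->(1,2) | p1:(2,3)->(1,3) | p2:(1,2)->(1,1) | p3:(3,5)->(2,5)
Step 2: p0:(1,2)->(1,1) | p1:(1,3)->(1,2) | p2:(1,1)->(1,0)->EXIT | p3:(2,5)->(1,5)
Step 3: p0:(1,1)->(1,0)->EXIT | p1:(1,2)->(1,1) | p2:escaped | p3:(1,5)->(1,4)
Step 4: p0:escaped | p1:(1,1)->(1,0)->EXIT | p2:escaped | p3:(1,4)->(1,3)
Step 5: p0:escaped | p1:escaped | p2:escaped | p3:(1,3)->(1,2)
Step 6: p0:escaped | p1:escaped | p2:escaped | p3:(1,2)->(1,1)
Step 7: p0:escaped | p1:escaped | p2:escaped | p3:(1,1)->(1,0)->EXIT
Exit steps: [3, 4, 2, 7]
First to escape: p2 at step 2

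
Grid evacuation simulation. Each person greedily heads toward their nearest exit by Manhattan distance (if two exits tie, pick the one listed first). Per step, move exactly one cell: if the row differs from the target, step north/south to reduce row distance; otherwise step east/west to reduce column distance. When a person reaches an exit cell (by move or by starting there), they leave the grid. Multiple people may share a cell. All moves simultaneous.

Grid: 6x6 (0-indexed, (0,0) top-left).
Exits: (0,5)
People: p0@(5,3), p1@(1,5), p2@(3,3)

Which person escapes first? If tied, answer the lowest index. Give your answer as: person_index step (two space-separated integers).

Answer: 1 1

Derivation:
Step 1: p0:(5,3)->(4,3) | p1:(1,5)->(0,5)->EXIT | p2:(3,3)->(2,3)
Step 2: p0:(4,3)->(3,3) | p1:escaped | p2:(2,3)->(1,3)
Step 3: p0:(3,3)->(2,3) | p1:escaped | p2:(1,3)->(0,3)
Step 4: p0:(2,3)->(1,3) | p1:escaped | p2:(0,3)->(0,4)
Step 5: p0:(1,3)->(0,3) | p1:escaped | p2:(0,4)->(0,5)->EXIT
Step 6: p0:(0,3)->(0,4) | p1:escaped | p2:escaped
Step 7: p0:(0,4)->(0,5)->EXIT | p1:escaped | p2:escaped
Exit steps: [7, 1, 5]
First to escape: p1 at step 1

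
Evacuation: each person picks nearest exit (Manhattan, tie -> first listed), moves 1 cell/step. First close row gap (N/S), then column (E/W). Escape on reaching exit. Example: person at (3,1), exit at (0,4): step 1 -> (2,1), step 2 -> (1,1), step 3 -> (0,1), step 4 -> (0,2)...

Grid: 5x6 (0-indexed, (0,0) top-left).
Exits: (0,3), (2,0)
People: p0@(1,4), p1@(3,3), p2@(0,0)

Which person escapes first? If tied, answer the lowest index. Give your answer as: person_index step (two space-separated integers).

Step 1: p0:(1,4)->(0,4) | p1:(3,3)->(2,3) | p2:(0,0)->(1,0)
Step 2: p0:(0,4)->(0,3)->EXIT | p1:(2,3)->(1,3) | p2:(1,0)->(2,0)->EXIT
Step 3: p0:escaped | p1:(1,3)->(0,3)->EXIT | p2:escaped
Exit steps: [2, 3, 2]
First to escape: p0 at step 2

Answer: 0 2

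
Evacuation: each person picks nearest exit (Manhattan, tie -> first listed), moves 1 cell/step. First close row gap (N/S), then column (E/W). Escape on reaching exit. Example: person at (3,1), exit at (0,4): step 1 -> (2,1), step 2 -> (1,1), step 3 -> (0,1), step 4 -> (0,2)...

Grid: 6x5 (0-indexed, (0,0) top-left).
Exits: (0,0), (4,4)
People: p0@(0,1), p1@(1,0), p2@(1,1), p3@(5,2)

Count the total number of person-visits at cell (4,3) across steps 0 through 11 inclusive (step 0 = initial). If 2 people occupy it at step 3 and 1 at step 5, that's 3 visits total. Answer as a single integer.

Step 0: p0@(0,1) p1@(1,0) p2@(1,1) p3@(5,2) -> at (4,3): 0 [-], cum=0
Step 1: p0@ESC p1@ESC p2@(0,1) p3@(4,2) -> at (4,3): 0 [-], cum=0
Step 2: p0@ESC p1@ESC p2@ESC p3@(4,3) -> at (4,3): 1 [p3], cum=1
Step 3: p0@ESC p1@ESC p2@ESC p3@ESC -> at (4,3): 0 [-], cum=1
Total visits = 1

Answer: 1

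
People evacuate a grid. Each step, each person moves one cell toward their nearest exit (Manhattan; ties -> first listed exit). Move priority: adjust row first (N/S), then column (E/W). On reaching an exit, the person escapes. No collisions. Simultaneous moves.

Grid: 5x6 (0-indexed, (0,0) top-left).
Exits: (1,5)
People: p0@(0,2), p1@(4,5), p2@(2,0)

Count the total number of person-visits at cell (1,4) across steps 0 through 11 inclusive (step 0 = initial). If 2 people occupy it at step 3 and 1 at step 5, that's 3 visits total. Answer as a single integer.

Step 0: p0@(0,2) p1@(4,5) p2@(2,0) -> at (1,4): 0 [-], cum=0
Step 1: p0@(1,2) p1@(3,5) p2@(1,0) -> at (1,4): 0 [-], cum=0
Step 2: p0@(1,3) p1@(2,5) p2@(1,1) -> at (1,4): 0 [-], cum=0
Step 3: p0@(1,4) p1@ESC p2@(1,2) -> at (1,4): 1 [p0], cum=1
Step 4: p0@ESC p1@ESC p2@(1,3) -> at (1,4): 0 [-], cum=1
Step 5: p0@ESC p1@ESC p2@(1,4) -> at (1,4): 1 [p2], cum=2
Step 6: p0@ESC p1@ESC p2@ESC -> at (1,4): 0 [-], cum=2
Total visits = 2

Answer: 2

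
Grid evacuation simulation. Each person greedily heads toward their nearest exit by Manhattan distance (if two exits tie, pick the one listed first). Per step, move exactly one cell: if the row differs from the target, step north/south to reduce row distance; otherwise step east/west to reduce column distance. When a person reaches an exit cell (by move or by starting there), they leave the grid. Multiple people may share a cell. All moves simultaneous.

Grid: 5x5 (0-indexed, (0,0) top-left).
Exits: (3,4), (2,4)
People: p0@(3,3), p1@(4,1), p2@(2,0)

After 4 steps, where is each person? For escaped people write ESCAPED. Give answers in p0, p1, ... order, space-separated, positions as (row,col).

Step 1: p0:(3,3)->(3,4)->EXIT | p1:(4,1)->(3,1) | p2:(2,0)->(2,1)
Step 2: p0:escaped | p1:(3,1)->(3,2) | p2:(2,1)->(2,2)
Step 3: p0:escaped | p1:(3,2)->(3,3) | p2:(2,2)->(2,3)
Step 4: p0:escaped | p1:(3,3)->(3,4)->EXIT | p2:(2,3)->(2,4)->EXIT

ESCAPED ESCAPED ESCAPED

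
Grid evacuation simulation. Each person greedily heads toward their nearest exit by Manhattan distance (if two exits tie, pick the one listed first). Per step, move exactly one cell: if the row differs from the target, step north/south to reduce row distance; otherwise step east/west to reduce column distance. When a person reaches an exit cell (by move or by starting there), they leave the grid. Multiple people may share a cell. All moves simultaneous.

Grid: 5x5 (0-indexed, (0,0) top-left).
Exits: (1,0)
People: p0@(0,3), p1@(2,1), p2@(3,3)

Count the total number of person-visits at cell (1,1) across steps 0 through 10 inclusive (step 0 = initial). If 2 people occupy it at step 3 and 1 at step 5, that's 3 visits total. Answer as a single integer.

Answer: 3

Derivation:
Step 0: p0@(0,3) p1@(2,1) p2@(3,3) -> at (1,1): 0 [-], cum=0
Step 1: p0@(1,3) p1@(1,1) p2@(2,3) -> at (1,1): 1 [p1], cum=1
Step 2: p0@(1,2) p1@ESC p2@(1,3) -> at (1,1): 0 [-], cum=1
Step 3: p0@(1,1) p1@ESC p2@(1,2) -> at (1,1): 1 [p0], cum=2
Step 4: p0@ESC p1@ESC p2@(1,1) -> at (1,1): 1 [p2], cum=3
Step 5: p0@ESC p1@ESC p2@ESC -> at (1,1): 0 [-], cum=3
Total visits = 3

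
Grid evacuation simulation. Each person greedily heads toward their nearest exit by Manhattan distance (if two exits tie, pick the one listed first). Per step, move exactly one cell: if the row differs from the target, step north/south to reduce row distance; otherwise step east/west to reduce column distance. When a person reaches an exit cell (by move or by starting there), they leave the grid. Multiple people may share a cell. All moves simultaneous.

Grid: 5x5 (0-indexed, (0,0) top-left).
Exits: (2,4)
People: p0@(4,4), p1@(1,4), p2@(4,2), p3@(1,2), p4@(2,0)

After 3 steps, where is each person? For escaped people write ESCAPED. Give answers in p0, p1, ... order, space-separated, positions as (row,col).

Step 1: p0:(4,4)->(3,4) | p1:(1,4)->(2,4)->EXIT | p2:(4,2)->(3,2) | p3:(1,2)->(2,2) | p4:(2,0)->(2,1)
Step 2: p0:(3,4)->(2,4)->EXIT | p1:escaped | p2:(3,2)->(2,2) | p3:(2,2)->(2,3) | p4:(2,1)->(2,2)
Step 3: p0:escaped | p1:escaped | p2:(2,2)->(2,3) | p3:(2,3)->(2,4)->EXIT | p4:(2,2)->(2,3)

ESCAPED ESCAPED (2,3) ESCAPED (2,3)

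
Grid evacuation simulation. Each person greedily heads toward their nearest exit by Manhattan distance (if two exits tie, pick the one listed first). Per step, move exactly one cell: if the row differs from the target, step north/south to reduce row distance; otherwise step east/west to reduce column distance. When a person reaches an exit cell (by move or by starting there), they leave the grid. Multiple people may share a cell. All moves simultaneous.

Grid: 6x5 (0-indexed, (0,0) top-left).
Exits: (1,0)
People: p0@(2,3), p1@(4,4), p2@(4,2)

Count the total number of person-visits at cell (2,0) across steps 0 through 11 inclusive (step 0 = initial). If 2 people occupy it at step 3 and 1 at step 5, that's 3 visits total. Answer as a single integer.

Step 0: p0@(2,3) p1@(4,4) p2@(4,2) -> at (2,0): 0 [-], cum=0
Step 1: p0@(1,3) p1@(3,4) p2@(3,2) -> at (2,0): 0 [-], cum=0
Step 2: p0@(1,2) p1@(2,4) p2@(2,2) -> at (2,0): 0 [-], cum=0
Step 3: p0@(1,1) p1@(1,4) p2@(1,2) -> at (2,0): 0 [-], cum=0
Step 4: p0@ESC p1@(1,3) p2@(1,1) -> at (2,0): 0 [-], cum=0
Step 5: p0@ESC p1@(1,2) p2@ESC -> at (2,0): 0 [-], cum=0
Step 6: p0@ESC p1@(1,1) p2@ESC -> at (2,0): 0 [-], cum=0
Step 7: p0@ESC p1@ESC p2@ESC -> at (2,0): 0 [-], cum=0
Total visits = 0

Answer: 0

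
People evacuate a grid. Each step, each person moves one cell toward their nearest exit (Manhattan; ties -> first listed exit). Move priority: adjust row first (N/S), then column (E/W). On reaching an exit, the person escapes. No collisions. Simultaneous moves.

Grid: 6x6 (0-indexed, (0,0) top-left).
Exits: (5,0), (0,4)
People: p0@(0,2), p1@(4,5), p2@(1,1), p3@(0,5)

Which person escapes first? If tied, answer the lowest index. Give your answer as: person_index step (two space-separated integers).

Step 1: p0:(0,2)->(0,3) | p1:(4,5)->(3,5) | p2:(1,1)->(0,1) | p3:(0,5)->(0,4)->EXIT
Step 2: p0:(0,3)->(0,4)->EXIT | p1:(3,5)->(2,5) | p2:(0,1)->(0,2) | p3:escaped
Step 3: p0:escaped | p1:(2,5)->(1,5) | p2:(0,2)->(0,3) | p3:escaped
Step 4: p0:escaped | p1:(1,5)->(0,5) | p2:(0,3)->(0,4)->EXIT | p3:escaped
Step 5: p0:escaped | p1:(0,5)->(0,4)->EXIT | p2:escaped | p3:escaped
Exit steps: [2, 5, 4, 1]
First to escape: p3 at step 1

Answer: 3 1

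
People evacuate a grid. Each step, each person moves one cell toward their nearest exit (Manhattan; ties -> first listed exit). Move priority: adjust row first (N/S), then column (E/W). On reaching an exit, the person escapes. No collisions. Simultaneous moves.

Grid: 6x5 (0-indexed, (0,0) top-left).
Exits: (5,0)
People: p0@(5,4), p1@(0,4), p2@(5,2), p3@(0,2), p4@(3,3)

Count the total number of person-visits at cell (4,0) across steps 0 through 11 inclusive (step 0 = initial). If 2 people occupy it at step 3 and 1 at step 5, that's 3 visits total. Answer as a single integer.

Answer: 0

Derivation:
Step 0: p0@(5,4) p1@(0,4) p2@(5,2) p3@(0,2) p4@(3,3) -> at (4,0): 0 [-], cum=0
Step 1: p0@(5,3) p1@(1,4) p2@(5,1) p3@(1,2) p4@(4,3) -> at (4,0): 0 [-], cum=0
Step 2: p0@(5,2) p1@(2,4) p2@ESC p3@(2,2) p4@(5,3) -> at (4,0): 0 [-], cum=0
Step 3: p0@(5,1) p1@(3,4) p2@ESC p3@(3,2) p4@(5,2) -> at (4,0): 0 [-], cum=0
Step 4: p0@ESC p1@(4,4) p2@ESC p3@(4,2) p4@(5,1) -> at (4,0): 0 [-], cum=0
Step 5: p0@ESC p1@(5,4) p2@ESC p3@(5,2) p4@ESC -> at (4,0): 0 [-], cum=0
Step 6: p0@ESC p1@(5,3) p2@ESC p3@(5,1) p4@ESC -> at (4,0): 0 [-], cum=0
Step 7: p0@ESC p1@(5,2) p2@ESC p3@ESC p4@ESC -> at (4,0): 0 [-], cum=0
Step 8: p0@ESC p1@(5,1) p2@ESC p3@ESC p4@ESC -> at (4,0): 0 [-], cum=0
Step 9: p0@ESC p1@ESC p2@ESC p3@ESC p4@ESC -> at (4,0): 0 [-], cum=0
Total visits = 0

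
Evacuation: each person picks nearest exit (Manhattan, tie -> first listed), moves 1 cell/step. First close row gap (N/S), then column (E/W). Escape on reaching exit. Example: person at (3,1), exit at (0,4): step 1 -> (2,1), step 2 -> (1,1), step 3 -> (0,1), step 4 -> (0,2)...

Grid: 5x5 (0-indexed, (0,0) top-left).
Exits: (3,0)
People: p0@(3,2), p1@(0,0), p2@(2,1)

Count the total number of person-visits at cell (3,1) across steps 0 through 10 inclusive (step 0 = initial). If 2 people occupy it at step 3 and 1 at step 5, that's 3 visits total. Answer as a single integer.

Answer: 2

Derivation:
Step 0: p0@(3,2) p1@(0,0) p2@(2,1) -> at (3,1): 0 [-], cum=0
Step 1: p0@(3,1) p1@(1,0) p2@(3,1) -> at (3,1): 2 [p0,p2], cum=2
Step 2: p0@ESC p1@(2,0) p2@ESC -> at (3,1): 0 [-], cum=2
Step 3: p0@ESC p1@ESC p2@ESC -> at (3,1): 0 [-], cum=2
Total visits = 2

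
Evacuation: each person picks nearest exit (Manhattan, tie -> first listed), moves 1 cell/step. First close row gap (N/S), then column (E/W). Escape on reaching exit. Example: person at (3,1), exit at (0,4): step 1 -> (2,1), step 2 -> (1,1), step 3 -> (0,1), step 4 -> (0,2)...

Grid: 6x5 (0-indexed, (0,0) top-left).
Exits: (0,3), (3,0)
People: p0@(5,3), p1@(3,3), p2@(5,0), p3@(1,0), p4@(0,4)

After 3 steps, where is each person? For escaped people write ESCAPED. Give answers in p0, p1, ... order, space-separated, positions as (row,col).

Step 1: p0:(5,3)->(4,3) | p1:(3,3)->(2,3) | p2:(5,0)->(4,0) | p3:(1,0)->(2,0) | p4:(0,4)->(0,3)->EXIT
Step 2: p0:(4,3)->(3,3) | p1:(2,3)->(1,3) | p2:(4,0)->(3,0)->EXIT | p3:(2,0)->(3,0)->EXIT | p4:escaped
Step 3: p0:(3,3)->(2,3) | p1:(1,3)->(0,3)->EXIT | p2:escaped | p3:escaped | p4:escaped

(2,3) ESCAPED ESCAPED ESCAPED ESCAPED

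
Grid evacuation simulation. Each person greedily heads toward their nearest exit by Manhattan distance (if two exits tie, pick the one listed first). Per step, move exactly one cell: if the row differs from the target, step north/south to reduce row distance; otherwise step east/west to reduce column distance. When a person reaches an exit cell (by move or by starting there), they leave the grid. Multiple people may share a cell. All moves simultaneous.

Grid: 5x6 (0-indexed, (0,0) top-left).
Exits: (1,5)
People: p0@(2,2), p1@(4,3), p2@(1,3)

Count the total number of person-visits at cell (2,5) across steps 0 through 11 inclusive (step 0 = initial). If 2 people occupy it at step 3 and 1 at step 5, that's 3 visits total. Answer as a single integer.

Answer: 0

Derivation:
Step 0: p0@(2,2) p1@(4,3) p2@(1,3) -> at (2,5): 0 [-], cum=0
Step 1: p0@(1,2) p1@(3,3) p2@(1,4) -> at (2,5): 0 [-], cum=0
Step 2: p0@(1,3) p1@(2,3) p2@ESC -> at (2,5): 0 [-], cum=0
Step 3: p0@(1,4) p1@(1,3) p2@ESC -> at (2,5): 0 [-], cum=0
Step 4: p0@ESC p1@(1,4) p2@ESC -> at (2,5): 0 [-], cum=0
Step 5: p0@ESC p1@ESC p2@ESC -> at (2,5): 0 [-], cum=0
Total visits = 0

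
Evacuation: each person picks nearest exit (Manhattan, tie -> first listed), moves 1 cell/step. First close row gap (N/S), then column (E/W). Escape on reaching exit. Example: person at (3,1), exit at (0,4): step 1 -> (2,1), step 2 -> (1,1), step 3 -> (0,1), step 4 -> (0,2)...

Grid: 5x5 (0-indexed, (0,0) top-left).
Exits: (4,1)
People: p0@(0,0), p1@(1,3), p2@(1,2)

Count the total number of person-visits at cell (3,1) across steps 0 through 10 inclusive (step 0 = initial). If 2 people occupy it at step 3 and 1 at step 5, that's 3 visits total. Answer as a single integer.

Answer: 0

Derivation:
Step 0: p0@(0,0) p1@(1,3) p2@(1,2) -> at (3,1): 0 [-], cum=0
Step 1: p0@(1,0) p1@(2,3) p2@(2,2) -> at (3,1): 0 [-], cum=0
Step 2: p0@(2,0) p1@(3,3) p2@(3,2) -> at (3,1): 0 [-], cum=0
Step 3: p0@(3,0) p1@(4,3) p2@(4,2) -> at (3,1): 0 [-], cum=0
Step 4: p0@(4,0) p1@(4,2) p2@ESC -> at (3,1): 0 [-], cum=0
Step 5: p0@ESC p1@ESC p2@ESC -> at (3,1): 0 [-], cum=0
Total visits = 0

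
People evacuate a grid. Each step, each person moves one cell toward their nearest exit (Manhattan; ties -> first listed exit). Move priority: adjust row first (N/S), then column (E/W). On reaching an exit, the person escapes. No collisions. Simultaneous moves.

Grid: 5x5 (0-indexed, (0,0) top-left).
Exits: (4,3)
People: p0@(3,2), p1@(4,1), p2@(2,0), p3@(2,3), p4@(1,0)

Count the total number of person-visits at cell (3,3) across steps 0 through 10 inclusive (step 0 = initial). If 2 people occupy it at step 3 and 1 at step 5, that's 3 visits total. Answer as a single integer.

Step 0: p0@(3,2) p1@(4,1) p2@(2,0) p3@(2,3) p4@(1,0) -> at (3,3): 0 [-], cum=0
Step 1: p0@(4,2) p1@(4,2) p2@(3,0) p3@(3,3) p4@(2,0) -> at (3,3): 1 [p3], cum=1
Step 2: p0@ESC p1@ESC p2@(4,0) p3@ESC p4@(3,0) -> at (3,3): 0 [-], cum=1
Step 3: p0@ESC p1@ESC p2@(4,1) p3@ESC p4@(4,0) -> at (3,3): 0 [-], cum=1
Step 4: p0@ESC p1@ESC p2@(4,2) p3@ESC p4@(4,1) -> at (3,3): 0 [-], cum=1
Step 5: p0@ESC p1@ESC p2@ESC p3@ESC p4@(4,2) -> at (3,3): 0 [-], cum=1
Step 6: p0@ESC p1@ESC p2@ESC p3@ESC p4@ESC -> at (3,3): 0 [-], cum=1
Total visits = 1

Answer: 1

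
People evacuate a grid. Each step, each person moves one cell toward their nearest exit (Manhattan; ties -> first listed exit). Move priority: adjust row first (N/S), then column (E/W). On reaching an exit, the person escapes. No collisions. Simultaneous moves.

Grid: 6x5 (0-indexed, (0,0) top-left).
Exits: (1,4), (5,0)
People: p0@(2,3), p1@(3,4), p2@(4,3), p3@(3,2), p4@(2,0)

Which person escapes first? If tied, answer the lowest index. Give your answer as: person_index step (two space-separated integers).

Step 1: p0:(2,3)->(1,3) | p1:(3,4)->(2,4) | p2:(4,3)->(3,3) | p3:(3,2)->(2,2) | p4:(2,0)->(3,0)
Step 2: p0:(1,3)->(1,4)->EXIT | p1:(2,4)->(1,4)->EXIT | p2:(3,3)->(2,3) | p3:(2,2)->(1,2) | p4:(3,0)->(4,0)
Step 3: p0:escaped | p1:escaped | p2:(2,3)->(1,3) | p3:(1,2)->(1,3) | p4:(4,0)->(5,0)->EXIT
Step 4: p0:escaped | p1:escaped | p2:(1,3)->(1,4)->EXIT | p3:(1,3)->(1,4)->EXIT | p4:escaped
Exit steps: [2, 2, 4, 4, 3]
First to escape: p0 at step 2

Answer: 0 2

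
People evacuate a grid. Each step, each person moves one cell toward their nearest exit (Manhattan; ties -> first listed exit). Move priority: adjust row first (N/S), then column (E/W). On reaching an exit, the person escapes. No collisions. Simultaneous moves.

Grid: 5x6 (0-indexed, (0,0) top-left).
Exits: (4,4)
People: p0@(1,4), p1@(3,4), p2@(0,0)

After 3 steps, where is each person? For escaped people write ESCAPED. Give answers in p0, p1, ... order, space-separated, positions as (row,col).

Step 1: p0:(1,4)->(2,4) | p1:(3,4)->(4,4)->EXIT | p2:(0,0)->(1,0)
Step 2: p0:(2,4)->(3,4) | p1:escaped | p2:(1,0)->(2,0)
Step 3: p0:(3,4)->(4,4)->EXIT | p1:escaped | p2:(2,0)->(3,0)

ESCAPED ESCAPED (3,0)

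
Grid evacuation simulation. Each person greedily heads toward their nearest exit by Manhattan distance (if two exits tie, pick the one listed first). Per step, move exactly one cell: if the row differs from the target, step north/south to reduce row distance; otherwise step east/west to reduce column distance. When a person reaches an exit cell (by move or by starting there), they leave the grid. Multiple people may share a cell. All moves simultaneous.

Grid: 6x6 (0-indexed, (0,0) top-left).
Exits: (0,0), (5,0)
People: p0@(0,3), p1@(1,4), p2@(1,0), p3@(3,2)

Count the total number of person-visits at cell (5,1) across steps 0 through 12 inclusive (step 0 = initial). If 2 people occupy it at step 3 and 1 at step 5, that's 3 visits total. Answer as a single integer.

Answer: 1

Derivation:
Step 0: p0@(0,3) p1@(1,4) p2@(1,0) p3@(3,2) -> at (5,1): 0 [-], cum=0
Step 1: p0@(0,2) p1@(0,4) p2@ESC p3@(4,2) -> at (5,1): 0 [-], cum=0
Step 2: p0@(0,1) p1@(0,3) p2@ESC p3@(5,2) -> at (5,1): 0 [-], cum=0
Step 3: p0@ESC p1@(0,2) p2@ESC p3@(5,1) -> at (5,1): 1 [p3], cum=1
Step 4: p0@ESC p1@(0,1) p2@ESC p3@ESC -> at (5,1): 0 [-], cum=1
Step 5: p0@ESC p1@ESC p2@ESC p3@ESC -> at (5,1): 0 [-], cum=1
Total visits = 1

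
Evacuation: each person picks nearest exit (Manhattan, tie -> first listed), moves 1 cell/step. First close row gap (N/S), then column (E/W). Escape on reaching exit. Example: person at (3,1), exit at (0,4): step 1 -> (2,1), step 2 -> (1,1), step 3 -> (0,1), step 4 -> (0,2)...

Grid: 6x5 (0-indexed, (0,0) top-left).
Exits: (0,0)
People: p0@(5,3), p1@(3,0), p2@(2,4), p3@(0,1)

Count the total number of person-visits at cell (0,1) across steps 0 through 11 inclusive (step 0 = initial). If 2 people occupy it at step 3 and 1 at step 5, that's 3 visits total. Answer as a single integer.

Answer: 3

Derivation:
Step 0: p0@(5,3) p1@(3,0) p2@(2,4) p3@(0,1) -> at (0,1): 1 [p3], cum=1
Step 1: p0@(4,3) p1@(2,0) p2@(1,4) p3@ESC -> at (0,1): 0 [-], cum=1
Step 2: p0@(3,3) p1@(1,0) p2@(0,4) p3@ESC -> at (0,1): 0 [-], cum=1
Step 3: p0@(2,3) p1@ESC p2@(0,3) p3@ESC -> at (0,1): 0 [-], cum=1
Step 4: p0@(1,3) p1@ESC p2@(0,2) p3@ESC -> at (0,1): 0 [-], cum=1
Step 5: p0@(0,3) p1@ESC p2@(0,1) p3@ESC -> at (0,1): 1 [p2], cum=2
Step 6: p0@(0,2) p1@ESC p2@ESC p3@ESC -> at (0,1): 0 [-], cum=2
Step 7: p0@(0,1) p1@ESC p2@ESC p3@ESC -> at (0,1): 1 [p0], cum=3
Step 8: p0@ESC p1@ESC p2@ESC p3@ESC -> at (0,1): 0 [-], cum=3
Total visits = 3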